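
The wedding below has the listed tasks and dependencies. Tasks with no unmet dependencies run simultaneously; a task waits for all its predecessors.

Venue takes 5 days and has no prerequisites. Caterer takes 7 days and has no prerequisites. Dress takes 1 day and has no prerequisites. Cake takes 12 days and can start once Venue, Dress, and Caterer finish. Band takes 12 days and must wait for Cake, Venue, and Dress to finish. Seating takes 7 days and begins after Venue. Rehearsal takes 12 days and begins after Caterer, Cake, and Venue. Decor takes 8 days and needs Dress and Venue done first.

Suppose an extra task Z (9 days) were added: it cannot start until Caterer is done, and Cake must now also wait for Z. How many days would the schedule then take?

Originally the schedule takes 31 days.
With Z inserted, Cake now waits for max(Venue, Dress, Caterer, Z).
New critical path: Caterer→Z→Cake→Band = 7+9+12+12 = 40 ⇒ 40 days.

40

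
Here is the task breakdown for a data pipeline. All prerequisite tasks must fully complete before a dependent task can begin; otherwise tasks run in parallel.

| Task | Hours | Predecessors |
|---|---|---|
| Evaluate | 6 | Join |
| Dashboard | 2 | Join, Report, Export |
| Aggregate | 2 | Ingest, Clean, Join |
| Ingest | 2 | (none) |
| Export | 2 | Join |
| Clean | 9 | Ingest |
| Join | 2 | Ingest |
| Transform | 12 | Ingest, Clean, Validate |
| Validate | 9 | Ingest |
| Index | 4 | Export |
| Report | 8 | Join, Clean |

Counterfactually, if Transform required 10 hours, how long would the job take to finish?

The binding path is Ingest→Clean→Transform = 2+9+12 = 23; finish at 23 hours.
Transform is on the critical path; changing it to 10 makes that path 21 hours.
That remains the longest chain; total 21 hours.

21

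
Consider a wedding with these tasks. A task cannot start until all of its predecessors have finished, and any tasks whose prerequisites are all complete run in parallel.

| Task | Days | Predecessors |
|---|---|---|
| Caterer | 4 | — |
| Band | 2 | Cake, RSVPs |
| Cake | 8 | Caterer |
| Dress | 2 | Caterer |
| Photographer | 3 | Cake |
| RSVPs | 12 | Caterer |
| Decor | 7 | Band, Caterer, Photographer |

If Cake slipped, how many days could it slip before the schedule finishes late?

Caterer→RSVPs→Band→Decor = 4+12+2+7 = 25 sets the makespan at 25 days.
Longest path through Cake: 22 days (earliest finish 12, latest finish 15).
So Cake can slip 15 − 12 = 3 days.

3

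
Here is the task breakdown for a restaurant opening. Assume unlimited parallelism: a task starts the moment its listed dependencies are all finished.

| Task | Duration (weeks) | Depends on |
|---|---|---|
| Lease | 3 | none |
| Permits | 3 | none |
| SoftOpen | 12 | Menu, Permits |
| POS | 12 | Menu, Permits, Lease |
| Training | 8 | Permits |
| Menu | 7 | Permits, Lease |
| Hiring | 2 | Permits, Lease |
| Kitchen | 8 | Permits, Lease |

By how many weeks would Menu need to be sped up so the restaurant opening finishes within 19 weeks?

Current finish: 22 weeks; target: 19.
Menu is on every critical path, so each week cut from Menu cuts the finish by one (this holds down to a finish of 16).
Need 22 − 19 = 3 weeks off Menu → Menu becomes 4 weeks, finish becomes 19.

3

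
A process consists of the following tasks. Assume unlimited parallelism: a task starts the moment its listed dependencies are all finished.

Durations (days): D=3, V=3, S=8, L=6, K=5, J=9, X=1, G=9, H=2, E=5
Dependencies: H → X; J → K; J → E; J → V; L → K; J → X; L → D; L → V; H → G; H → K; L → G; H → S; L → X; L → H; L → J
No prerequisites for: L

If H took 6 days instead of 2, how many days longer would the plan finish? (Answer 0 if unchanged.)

Baseline: L→J→E = 6+9+5 = 20 → 20 days.
The longest path through H is only 17 days, so H has float 3.
The binding chain switches to L→H→G = 6+6+9 = 21; finish 21 days.
Change in finish: 21 − 20 = +1 days.

1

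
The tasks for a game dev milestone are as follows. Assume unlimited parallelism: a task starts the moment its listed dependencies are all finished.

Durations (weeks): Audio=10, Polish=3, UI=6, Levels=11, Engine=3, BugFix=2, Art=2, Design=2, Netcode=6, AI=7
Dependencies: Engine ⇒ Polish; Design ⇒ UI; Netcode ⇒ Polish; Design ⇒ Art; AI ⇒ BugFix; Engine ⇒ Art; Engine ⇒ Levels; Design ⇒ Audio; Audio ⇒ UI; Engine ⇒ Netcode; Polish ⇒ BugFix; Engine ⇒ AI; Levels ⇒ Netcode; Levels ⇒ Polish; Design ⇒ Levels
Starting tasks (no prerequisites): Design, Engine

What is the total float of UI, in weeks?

7

The longest chain is Engine→Levels→Netcode→Polish→BugFix = 3+11+6+3+2 = 25; overall finish 25 weeks.
UI finishes as early as 18 and must finish by 25.
Float = 25 − 18 = 7.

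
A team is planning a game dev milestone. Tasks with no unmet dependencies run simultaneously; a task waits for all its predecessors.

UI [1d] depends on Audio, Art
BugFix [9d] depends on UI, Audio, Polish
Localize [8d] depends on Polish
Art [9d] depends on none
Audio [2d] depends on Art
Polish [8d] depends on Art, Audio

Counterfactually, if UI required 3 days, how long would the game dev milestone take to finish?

As given, the longest chain is Art→Audio→Polish→BugFix = 9+2+8+9 = 28, so the finish is 28 days.
UI has 7 days of float (longest path through it is 21).
No other chain overtakes it, so the finish is 28 days.

28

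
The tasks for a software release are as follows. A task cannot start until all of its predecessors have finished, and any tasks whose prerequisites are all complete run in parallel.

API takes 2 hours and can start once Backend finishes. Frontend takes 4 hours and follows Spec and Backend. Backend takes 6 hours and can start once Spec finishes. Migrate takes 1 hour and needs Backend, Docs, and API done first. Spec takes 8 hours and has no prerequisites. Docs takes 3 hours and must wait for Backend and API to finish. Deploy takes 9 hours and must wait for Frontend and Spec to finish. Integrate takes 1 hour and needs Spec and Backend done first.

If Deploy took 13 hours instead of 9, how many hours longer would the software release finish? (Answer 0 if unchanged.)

4

As given, the longest chain is Spec→Backend→Frontend→Deploy = 8+6+4+9 = 27, so the finish is 27 hours.
Since Deploy is critical, the +4 change carries straight to that chain (now 31 hours).
The critical path is still Spec→Backend→Frontend→Deploy; finish is now 31 hours.
Change in finish: 31 − 27 = +4 hours.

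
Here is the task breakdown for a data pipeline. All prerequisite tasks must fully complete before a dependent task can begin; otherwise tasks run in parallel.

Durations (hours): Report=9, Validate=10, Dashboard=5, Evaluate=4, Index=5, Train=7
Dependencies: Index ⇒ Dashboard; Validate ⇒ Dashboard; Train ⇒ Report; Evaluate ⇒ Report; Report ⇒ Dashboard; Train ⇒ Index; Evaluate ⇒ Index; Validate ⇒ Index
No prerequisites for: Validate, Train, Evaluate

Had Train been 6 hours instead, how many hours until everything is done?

Baseline: Train→Report→Dashboard = 7+9+5 = 21 → 21 hours.
Train is on the critical path; changing it to 6 makes that path 20 hours.
New critical path: Validate→Index→Dashboard = 10+5+5 = 20 ⇒ 20 hours.

20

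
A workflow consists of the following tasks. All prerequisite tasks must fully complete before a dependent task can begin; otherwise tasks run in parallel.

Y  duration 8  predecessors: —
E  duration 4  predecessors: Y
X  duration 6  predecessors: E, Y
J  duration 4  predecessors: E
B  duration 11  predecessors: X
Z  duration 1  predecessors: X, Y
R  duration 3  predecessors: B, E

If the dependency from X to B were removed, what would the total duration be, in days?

19

With the dependency in place, Y→E→X→B→R = 8+4+6+11+3 = 32 sets the finish at 32 days.
Without X→B, B's earliest start moves from 18 to 0.
New critical path: Y→E→X→Z = 8+4+6+1 = 19 ⇒ 19 days.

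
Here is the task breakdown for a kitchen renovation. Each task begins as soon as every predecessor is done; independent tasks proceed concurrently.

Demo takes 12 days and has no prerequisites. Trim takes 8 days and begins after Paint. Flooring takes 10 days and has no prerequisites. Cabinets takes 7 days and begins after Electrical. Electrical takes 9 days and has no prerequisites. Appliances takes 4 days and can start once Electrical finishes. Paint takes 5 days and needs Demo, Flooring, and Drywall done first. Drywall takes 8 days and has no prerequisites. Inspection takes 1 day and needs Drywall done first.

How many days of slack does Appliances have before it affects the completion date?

12

Demo→Paint→Trim = 12+5+8 = 25 sets the makespan at 25 days.
Appliances finishes as early as 13 and must finish by 25.
So Appliances can slip 25 − 13 = 12 days.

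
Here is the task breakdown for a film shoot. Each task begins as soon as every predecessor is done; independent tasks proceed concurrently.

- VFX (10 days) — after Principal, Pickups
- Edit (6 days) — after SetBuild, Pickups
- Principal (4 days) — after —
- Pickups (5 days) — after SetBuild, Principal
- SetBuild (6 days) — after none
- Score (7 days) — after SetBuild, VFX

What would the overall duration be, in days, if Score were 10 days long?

Baseline: SetBuild→Pickups→VFX→Score = 6+5+10+7 = 28 → 28 days.
Score lies on that path, so at 10 days the path becomes 31 days.
That remains the longest chain; total 31 days.

31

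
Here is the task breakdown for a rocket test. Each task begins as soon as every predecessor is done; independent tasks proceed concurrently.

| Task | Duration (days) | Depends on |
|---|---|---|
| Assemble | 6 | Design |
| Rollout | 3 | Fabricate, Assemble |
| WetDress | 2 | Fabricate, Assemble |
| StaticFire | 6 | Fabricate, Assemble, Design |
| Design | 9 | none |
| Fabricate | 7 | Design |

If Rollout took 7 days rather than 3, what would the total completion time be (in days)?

23

As given, the longest chain is Design→Fabricate→StaticFire = 9+7+6 = 22, so the finish is 22 days.
Rollout is off the critical path — its longest chain is 19 days, giving 3 of slack.
The binding chain switches to Design→Fabricate→Rollout = 9+7+7 = 23; finish 23 days.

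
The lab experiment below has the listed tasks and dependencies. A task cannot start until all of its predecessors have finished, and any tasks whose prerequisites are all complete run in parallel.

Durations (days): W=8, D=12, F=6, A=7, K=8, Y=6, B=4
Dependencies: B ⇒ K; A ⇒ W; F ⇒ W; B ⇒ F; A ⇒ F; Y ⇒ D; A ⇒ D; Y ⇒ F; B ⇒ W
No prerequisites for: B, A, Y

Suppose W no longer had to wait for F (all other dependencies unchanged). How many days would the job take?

19

Original critical path: A→F→W = 7+6+8 = 21 ⇒ 21 days.
Without F→W, W's earliest start moves from 13 to 7.
New critical path: A→D = 7+12 = 19 ⇒ 19 days.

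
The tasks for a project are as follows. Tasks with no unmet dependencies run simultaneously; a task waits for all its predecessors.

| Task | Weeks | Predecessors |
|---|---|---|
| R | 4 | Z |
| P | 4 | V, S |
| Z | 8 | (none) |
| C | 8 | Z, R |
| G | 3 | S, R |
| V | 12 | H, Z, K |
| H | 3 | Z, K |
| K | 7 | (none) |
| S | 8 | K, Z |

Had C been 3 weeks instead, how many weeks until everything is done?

Critical path before the change: Z→H→V→P = 8+3+12+4 = 27 giving 27 weeks.
C is off the critical path — its longest chain is 20 weeks, giving 7 of slack.
That remains the longest chain; total 27 weeks.

27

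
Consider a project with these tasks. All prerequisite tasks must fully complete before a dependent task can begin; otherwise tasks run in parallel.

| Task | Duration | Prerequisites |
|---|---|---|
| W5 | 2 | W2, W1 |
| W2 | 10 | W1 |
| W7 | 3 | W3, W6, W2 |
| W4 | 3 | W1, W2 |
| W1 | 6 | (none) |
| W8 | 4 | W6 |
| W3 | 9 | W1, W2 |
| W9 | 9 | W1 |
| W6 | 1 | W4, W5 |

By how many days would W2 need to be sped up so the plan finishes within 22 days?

6

Current finish: 28 days; target: 22.
W2 is on every critical path, so each day cut from W2 cuts the finish by one (this holds down to a finish of 19).
Need 28 − 22 = 6 days off W2 → W2 becomes 4 days, finish becomes 22.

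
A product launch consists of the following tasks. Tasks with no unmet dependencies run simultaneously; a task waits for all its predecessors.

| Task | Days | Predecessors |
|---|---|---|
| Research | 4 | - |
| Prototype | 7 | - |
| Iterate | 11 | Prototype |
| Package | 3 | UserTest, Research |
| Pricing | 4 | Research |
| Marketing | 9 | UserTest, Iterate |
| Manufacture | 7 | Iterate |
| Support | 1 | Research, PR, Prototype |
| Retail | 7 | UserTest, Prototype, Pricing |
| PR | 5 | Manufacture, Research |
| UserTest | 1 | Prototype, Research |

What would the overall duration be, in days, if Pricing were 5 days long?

Critical path before the change: Prototype→Iterate→Manufacture→PR→Support = 7+11+7+5+1 = 31 giving 31 days.
Pricing is off the critical path — its longest chain is 15 days, giving 16 of slack.
That remains the longest chain; total 31 days.

31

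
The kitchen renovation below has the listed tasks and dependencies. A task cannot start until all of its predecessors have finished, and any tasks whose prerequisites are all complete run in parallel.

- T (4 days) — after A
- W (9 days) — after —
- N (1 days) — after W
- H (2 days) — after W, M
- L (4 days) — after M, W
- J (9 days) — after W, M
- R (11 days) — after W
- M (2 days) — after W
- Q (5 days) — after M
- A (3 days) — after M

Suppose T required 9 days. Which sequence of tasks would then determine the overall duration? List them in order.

Baseline: W→M→J = 9+2+9 = 20 → 20 days.
T has 2 days of float (longest path through it is 18).
New critical path: W→M→A→T = 9+2+3+9 = 23 ⇒ 23 days.

W, M, A, T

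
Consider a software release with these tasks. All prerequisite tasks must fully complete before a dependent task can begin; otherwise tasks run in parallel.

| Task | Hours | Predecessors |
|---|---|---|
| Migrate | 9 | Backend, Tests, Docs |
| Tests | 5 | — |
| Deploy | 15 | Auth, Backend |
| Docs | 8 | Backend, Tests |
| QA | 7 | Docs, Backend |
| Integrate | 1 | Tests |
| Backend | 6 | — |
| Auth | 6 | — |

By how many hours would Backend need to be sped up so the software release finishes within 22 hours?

Current finish: 23 hours; target: 22.
Backend is on every critical path, so each hour cut from Backend cuts the finish by one (this holds down to a finish of 22).
Need 23 − 22 = 1 hour off Backend → Backend becomes 5 hours, finish becomes 22.

1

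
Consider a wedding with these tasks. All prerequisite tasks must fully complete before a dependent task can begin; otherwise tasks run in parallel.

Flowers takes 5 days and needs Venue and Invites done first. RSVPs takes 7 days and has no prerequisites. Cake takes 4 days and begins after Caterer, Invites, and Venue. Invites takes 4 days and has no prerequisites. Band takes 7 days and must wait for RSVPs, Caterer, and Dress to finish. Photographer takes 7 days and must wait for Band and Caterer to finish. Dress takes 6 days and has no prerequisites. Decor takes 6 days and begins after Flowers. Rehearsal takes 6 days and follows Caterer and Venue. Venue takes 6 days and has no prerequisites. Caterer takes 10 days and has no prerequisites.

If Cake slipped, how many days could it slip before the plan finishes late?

The longest chain is Caterer→Band→Photographer = 10+7+7 = 24; overall finish 24 days.
Longest path through Cake: 14 days (earliest finish 14, latest finish 24).
So Cake can slip 24 − 14 = 10 days.

10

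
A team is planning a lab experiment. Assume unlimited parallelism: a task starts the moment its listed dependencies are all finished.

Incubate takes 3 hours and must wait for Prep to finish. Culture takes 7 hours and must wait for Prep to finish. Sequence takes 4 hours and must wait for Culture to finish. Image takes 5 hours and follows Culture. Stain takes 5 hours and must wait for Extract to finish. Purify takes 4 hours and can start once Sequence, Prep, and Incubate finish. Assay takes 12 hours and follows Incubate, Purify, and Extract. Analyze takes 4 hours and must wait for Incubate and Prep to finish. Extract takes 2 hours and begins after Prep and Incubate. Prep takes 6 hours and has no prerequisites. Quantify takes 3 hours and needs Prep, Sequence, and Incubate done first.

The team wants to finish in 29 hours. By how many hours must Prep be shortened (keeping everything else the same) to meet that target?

Current finish: 33 hours; target: 29.
Prep is on every critical path, so each hour cut from Prep cuts the finish by one (this holds down to a finish of 28).
Need 33 − 29 = 4 hours off Prep → Prep becomes 2 hours, finish becomes 29.

4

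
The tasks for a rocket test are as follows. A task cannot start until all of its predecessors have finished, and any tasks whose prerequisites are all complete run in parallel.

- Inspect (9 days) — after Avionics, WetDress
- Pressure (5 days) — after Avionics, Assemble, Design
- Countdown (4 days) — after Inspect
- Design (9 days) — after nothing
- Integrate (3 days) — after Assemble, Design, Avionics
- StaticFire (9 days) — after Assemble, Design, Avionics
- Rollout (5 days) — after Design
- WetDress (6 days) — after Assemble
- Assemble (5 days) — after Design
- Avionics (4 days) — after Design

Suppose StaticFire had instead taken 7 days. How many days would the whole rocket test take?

33

Baseline: Design→Assemble→WetDress→Inspect→Countdown = 9+5+6+9+4 = 33 → 33 days.
StaticFire has 10 days of float (longest path through it is 23).
No other chain overtakes it, so the finish is 33 days.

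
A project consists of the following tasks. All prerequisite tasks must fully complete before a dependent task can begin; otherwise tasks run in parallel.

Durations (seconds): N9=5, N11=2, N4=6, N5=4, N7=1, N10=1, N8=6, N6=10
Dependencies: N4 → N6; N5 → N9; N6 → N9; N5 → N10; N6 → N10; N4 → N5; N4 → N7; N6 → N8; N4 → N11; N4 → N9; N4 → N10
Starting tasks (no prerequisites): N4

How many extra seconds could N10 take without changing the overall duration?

5

Critical path: N4→N6→N8 = 6+10+6 = 22, so the finish is 22 seconds.
N10 finishes as early as 17 and must finish by 22.
Slack of N10 = 21 − 16 = 5 seconds.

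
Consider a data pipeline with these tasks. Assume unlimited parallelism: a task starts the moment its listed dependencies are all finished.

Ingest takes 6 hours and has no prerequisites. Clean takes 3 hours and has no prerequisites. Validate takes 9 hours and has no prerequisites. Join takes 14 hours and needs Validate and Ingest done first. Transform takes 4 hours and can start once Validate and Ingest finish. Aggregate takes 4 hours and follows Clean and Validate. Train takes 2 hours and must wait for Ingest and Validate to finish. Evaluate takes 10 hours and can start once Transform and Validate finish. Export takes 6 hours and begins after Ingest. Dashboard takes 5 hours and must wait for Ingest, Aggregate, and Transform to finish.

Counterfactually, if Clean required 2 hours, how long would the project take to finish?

As given, the longest chain is Validate→Join = 9+14 = 23, so the finish is 23 hours.
The longest path through Clean is only 12 hours, so Clean has float 11.
The critical path is still Validate→Join; finish is now 23 hours.

23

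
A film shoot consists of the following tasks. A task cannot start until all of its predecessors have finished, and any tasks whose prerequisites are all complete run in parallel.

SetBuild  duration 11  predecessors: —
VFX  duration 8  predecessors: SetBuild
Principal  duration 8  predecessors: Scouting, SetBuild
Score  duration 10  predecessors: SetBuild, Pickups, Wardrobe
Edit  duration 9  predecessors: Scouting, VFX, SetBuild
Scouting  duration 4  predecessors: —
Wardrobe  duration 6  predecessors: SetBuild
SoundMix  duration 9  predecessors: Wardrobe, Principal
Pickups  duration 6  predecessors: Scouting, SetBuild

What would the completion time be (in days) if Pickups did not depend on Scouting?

28

With the dependency in place, SetBuild→Principal→SoundMix = 11+8+9 = 28 sets the finish at 28 days.
Dropping Scouting→Pickups doesn't change Pickups's earliest start (11); another predecessor still binds.
After: SetBuild→Principal→SoundMix = 11+8+9 = 28 → 28 days.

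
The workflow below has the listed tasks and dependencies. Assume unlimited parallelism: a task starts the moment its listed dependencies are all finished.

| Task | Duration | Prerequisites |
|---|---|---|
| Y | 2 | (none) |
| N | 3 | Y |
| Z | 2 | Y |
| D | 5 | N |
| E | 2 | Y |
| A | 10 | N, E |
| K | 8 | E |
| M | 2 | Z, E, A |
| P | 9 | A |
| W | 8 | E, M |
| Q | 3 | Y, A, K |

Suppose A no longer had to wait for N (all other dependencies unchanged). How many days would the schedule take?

24

Before: longest chain Y→N→A→M→W = 2+3+10+2+8 = 25, finish 25.
Without N→A, A's earliest start moves from 5 to 4.
New critical path: Y→E→A→M→W = 2+2+10+2+8 = 24 ⇒ 24 days.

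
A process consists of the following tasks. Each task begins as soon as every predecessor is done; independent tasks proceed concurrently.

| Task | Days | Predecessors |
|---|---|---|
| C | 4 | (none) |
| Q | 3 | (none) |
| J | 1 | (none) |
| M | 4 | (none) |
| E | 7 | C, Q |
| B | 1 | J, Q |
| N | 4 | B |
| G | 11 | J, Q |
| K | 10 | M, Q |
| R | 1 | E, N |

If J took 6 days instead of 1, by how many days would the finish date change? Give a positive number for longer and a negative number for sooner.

3

The binding path is Q→G = 3+11 = 14; finish at 14 days.
J is off the critical path — its longest chain is 12 days, giving 2 of slack.
New critical path: J→G = 6+11 = 17 ⇒ 17 days.
Change in finish: 17 − 14 = +3 days.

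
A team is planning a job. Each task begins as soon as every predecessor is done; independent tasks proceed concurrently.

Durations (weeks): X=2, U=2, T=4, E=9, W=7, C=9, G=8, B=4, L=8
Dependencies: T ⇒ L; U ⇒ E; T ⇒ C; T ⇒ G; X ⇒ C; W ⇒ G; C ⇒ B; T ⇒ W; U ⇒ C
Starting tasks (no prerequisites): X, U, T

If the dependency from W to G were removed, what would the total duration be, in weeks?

Original critical path: T→W→G = 4+7+8 = 19 ⇒ 19 weeks.
Without W→G, G's earliest start moves from 11 to 4.
New critical path: T→C→B = 4+9+4 = 17 ⇒ 17 weeks.

17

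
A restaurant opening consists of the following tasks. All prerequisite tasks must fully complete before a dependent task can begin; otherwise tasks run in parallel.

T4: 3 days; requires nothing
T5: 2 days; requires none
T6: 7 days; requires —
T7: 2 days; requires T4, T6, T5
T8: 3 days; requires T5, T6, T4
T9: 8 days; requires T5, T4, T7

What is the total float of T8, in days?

7

T6→T7→T9 = 7+2+8 = 17 sets the makespan at 17 days.
T8 finishes as early as 10 and must finish by 17.
Float = 17 − 10 = 7.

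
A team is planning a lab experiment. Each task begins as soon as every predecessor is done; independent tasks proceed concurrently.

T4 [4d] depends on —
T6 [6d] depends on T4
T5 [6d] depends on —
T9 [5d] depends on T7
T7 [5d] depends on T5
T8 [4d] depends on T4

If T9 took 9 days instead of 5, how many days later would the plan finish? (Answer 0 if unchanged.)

Actual critical path: T5→T7→T9 = 6+5+5 = 16 ⇒ 16 days.
T9 lies on that path, so at 9 days the path becomes 20 days.
No other chain overtakes it, so the finish is 20 days.
Change in finish: 20 − 16 = +4 days.

4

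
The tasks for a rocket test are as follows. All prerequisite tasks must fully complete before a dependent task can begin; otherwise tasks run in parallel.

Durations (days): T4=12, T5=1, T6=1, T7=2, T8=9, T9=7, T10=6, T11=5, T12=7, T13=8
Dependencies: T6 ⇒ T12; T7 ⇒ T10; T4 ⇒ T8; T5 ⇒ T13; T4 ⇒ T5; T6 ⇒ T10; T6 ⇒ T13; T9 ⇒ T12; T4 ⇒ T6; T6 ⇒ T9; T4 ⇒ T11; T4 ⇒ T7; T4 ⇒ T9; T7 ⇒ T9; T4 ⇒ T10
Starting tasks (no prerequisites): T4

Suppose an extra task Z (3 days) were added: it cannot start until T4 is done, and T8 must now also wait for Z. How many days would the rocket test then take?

28

Originally the rocket test takes 28 days.
With Z inserted, T8 now waits for max(T4, Z).
New critical path: T4→T7→T9→T12 = 12+2+7+7 = 28 ⇒ 28 days.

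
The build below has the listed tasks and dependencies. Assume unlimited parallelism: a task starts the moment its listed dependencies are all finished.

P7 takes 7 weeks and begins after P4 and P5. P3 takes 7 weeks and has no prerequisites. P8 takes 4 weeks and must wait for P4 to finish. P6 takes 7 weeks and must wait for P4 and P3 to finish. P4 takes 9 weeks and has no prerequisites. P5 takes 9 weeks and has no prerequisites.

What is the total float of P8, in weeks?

Critical path: P4→P6 = 9+7 = 16, so the finish is 16 weeks.
P8 finishes as early as 13 and must finish by 16.
So P8 can slip 16 − 13 = 3 weeks.

3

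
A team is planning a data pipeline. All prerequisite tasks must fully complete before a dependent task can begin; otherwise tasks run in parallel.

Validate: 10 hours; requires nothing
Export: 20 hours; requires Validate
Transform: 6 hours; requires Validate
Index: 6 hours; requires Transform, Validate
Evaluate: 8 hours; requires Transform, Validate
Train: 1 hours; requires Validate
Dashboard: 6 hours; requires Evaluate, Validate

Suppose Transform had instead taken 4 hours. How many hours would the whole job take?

As given, the longest chain is Validate→Transform→Evaluate→Dashboard = 10+6+8+6 = 30, so the finish is 30 hours.
Transform is on the critical path; changing it to 4 makes that path 28 hours.
New critical path: Validate→Export = 10+20 = 30 ⇒ 30 hours.

30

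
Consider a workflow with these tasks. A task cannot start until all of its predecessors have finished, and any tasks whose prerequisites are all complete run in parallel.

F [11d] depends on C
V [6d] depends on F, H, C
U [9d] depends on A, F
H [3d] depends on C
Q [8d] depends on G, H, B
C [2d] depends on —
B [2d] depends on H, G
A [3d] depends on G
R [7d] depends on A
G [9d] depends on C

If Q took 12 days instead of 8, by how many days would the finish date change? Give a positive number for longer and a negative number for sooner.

2

Actual critical path: C→G→A→U = 2+9+3+9 = 23 ⇒ 23 days.
The longest path through Q is only 21 days, so Q has float 2.
Now C→G→B→Q = 2+9+2+12 = 25 is longest, so the finish becomes 25 days.
Change in finish: 25 − 23 = +2 days.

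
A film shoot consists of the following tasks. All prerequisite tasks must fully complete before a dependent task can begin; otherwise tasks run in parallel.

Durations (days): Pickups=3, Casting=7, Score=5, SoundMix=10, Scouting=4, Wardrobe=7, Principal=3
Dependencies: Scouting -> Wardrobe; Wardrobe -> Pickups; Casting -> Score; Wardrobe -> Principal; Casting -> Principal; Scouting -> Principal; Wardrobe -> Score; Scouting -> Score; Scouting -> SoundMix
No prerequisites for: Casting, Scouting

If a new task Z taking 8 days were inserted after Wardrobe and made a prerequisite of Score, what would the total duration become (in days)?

24

Originally the project takes 16 days.
With Z inserted, Score now waits for max(Casting, Scouting, Wardrobe, Z).
New critical path: Scouting→Wardrobe→Z→Score = 4+7+8+5 = 24 ⇒ 24 days.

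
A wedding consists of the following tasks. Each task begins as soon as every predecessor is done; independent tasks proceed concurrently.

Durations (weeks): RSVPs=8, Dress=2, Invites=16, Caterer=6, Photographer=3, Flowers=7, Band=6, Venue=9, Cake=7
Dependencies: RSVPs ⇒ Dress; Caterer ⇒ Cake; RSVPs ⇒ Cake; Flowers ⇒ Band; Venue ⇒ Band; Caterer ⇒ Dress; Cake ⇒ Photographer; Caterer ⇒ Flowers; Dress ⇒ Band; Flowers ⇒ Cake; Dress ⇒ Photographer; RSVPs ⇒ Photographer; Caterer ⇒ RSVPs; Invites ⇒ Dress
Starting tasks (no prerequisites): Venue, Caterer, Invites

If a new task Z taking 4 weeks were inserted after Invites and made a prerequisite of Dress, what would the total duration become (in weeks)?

28

Originally the plan takes 24 weeks.
With Z inserted, Dress now waits for max(Invites, Caterer, RSVPs, Z).
New critical path: Invites→Z→Dress→Band = 16+4+2+6 = 28 ⇒ 28 weeks.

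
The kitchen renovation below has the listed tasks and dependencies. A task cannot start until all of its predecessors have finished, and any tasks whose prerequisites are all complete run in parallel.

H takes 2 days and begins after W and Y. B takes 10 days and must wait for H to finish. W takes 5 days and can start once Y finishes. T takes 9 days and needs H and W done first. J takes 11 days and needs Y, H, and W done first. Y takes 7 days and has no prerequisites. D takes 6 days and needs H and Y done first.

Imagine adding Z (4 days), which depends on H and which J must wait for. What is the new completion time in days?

Originally the plan takes 25 days.
With Z inserted, J now waits for max(Y, H, W, Z).
New critical path: Y→W→H→Z→J = 7+5+2+4+11 = 29 ⇒ 29 days.

29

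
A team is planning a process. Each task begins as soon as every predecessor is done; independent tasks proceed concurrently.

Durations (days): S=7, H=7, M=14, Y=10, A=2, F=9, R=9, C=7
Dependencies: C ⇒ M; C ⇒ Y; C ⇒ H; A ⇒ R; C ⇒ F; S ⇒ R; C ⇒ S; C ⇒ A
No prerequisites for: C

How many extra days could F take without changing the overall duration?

Critical path: C→S→R = 7+7+9 = 23, so the finish is 23 days.
Longest path through F: 16 days (earliest finish 16, latest finish 23).
Float = 23 − 16 = 7.

7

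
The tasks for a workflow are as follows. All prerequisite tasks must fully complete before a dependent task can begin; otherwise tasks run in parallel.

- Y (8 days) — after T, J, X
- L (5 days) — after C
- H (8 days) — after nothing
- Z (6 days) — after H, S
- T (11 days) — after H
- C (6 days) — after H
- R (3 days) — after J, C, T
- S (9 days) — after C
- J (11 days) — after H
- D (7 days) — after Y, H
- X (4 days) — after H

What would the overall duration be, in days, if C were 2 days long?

Baseline: H→J→Y→D = 8+11+8+7 = 34 → 34 days.
C is off the critical path — its longest chain is 29 days, giving 5 of slack.
No other chain overtakes it, so the finish is 34 days.

34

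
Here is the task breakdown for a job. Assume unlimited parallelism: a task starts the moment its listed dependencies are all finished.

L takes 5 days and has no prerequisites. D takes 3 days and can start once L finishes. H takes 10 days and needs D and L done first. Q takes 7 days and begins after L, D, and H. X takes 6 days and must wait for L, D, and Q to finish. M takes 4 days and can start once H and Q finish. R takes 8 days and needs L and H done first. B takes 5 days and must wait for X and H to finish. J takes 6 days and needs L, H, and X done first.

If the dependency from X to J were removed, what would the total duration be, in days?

36

Original critical path: L→D→H→Q→X→J = 5+3+10+7+6+6 = 37 ⇒ 37 days.
Without X→J, J's earliest start moves from 31 to 18.
New critical path: L→D→H→Q→X→B = 5+3+10+7+6+5 = 36 ⇒ 36 days.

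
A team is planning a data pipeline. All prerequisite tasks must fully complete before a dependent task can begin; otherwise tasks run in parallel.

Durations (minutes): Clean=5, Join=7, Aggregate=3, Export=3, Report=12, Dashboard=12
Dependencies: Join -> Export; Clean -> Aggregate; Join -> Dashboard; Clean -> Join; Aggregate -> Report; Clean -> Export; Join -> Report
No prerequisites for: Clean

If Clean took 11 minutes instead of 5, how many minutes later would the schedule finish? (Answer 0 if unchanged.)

Critical path before the change: Clean→Join→Report = 5+7+12 = 24 giving 24 minutes.
Clean is on the critical path; changing it to 11 makes that path 30 minutes.
No other chain overtakes it, so the finish is 30 minutes.
Change in finish: 30 − 24 = +6 minutes.

6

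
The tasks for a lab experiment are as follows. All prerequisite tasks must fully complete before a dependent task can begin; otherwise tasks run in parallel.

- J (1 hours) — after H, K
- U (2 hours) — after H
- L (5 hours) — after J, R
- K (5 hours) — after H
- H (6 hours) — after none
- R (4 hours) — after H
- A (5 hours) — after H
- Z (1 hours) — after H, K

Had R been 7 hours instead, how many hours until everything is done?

18

Critical path before the change: H→K→J→L = 6+5+1+5 = 17 giving 17 hours.
R is off the critical path — its longest chain is 15 hours, giving 2 of slack.
Now H→R→L = 6+7+5 = 18 is longest, so the finish becomes 18 hours.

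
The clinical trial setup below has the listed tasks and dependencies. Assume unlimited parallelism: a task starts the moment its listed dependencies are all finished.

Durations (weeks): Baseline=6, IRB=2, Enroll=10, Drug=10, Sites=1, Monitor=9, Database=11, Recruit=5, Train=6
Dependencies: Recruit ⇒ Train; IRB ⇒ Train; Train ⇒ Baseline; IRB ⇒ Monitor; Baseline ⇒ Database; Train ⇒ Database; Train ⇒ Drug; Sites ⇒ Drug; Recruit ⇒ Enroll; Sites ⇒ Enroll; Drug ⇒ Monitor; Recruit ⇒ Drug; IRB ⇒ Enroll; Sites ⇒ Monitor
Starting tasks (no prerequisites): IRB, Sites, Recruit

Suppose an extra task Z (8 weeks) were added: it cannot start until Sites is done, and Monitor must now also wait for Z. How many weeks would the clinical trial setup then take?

30

Originally the clinical trial setup takes 30 weeks.
With Z inserted, Monitor now waits for max(Drug, IRB, Sites, Z).
New critical path: Recruit→Train→Drug→Monitor = 5+6+10+9 = 30 ⇒ 30 weeks.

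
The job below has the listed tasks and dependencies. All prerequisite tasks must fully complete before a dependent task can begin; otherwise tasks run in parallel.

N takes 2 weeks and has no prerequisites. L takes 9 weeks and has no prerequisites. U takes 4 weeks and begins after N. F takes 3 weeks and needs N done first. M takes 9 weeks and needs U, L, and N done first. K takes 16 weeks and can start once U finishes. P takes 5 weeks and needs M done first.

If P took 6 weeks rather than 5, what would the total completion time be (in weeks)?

24

Actual critical path: L→M→P = 9+9+5 = 23 ⇒ 23 weeks.
Since P is critical, the +1 change carries straight to that chain (now 24 weeks).
That remains the longest chain; total 24 weeks.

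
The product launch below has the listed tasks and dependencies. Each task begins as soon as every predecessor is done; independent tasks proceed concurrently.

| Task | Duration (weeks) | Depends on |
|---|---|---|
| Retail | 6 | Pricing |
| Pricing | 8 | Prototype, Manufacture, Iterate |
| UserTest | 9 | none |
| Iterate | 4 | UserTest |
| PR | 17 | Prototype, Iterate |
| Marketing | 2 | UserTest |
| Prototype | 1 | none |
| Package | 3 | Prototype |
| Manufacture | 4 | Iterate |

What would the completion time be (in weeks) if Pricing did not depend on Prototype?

31

With the dependency in place, UserTest→Iterate→Manufacture→Pricing→Retail = 9+4+4+8+6 = 31 sets the finish at 31 weeks.
Dropping Prototype→Pricing doesn't change Pricing's earliest start (17); another predecessor still binds.
The longest chain is now UserTest→Iterate→Manufacture→Pricing→Retail = 9+4+4+8+6 = 31, so the product launch takes 31 weeks.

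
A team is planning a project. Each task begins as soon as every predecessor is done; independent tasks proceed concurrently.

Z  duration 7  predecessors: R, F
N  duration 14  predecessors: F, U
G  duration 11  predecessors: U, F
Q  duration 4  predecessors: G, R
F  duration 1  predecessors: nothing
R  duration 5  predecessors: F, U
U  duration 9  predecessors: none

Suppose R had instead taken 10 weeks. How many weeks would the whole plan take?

The binding path is U→G→Q = 9+11+4 = 24; finish at 24 weeks.
R is off the critical path — its longest chain is 21 weeks, giving 3 of slack.
New critical path: U→R→Z = 9+10+7 = 26 ⇒ 26 weeks.

26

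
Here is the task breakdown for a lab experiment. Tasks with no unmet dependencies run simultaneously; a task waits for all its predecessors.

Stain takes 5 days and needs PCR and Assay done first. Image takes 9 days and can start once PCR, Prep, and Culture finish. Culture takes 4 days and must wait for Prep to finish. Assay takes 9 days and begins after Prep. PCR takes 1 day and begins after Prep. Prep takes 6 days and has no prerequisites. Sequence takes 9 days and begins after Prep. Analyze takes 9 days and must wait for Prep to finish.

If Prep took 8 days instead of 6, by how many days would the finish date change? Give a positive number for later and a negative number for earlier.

2

Actual critical path: Prep→Assay→Stain = 6+9+5 = 20 ⇒ 20 days.
Since Prep is critical, the +2 change carries straight to that chain (now 22 days).
No other chain overtakes it, so the finish is 22 days.
Change in finish: 22 − 20 = +2 days.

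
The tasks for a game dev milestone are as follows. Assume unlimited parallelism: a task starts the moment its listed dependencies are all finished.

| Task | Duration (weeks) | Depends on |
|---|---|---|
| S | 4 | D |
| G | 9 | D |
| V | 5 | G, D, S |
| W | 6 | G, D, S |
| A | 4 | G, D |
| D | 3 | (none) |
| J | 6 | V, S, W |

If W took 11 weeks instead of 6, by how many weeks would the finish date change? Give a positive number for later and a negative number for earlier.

5

Baseline: D→G→W→J = 3+9+6+6 = 24 → 24 weeks.
W is on the critical path; changing it to 11 makes that path 29 weeks.
That remains the longest chain; total 29 weeks.
Change in finish: 29 − 24 = +5 weeks.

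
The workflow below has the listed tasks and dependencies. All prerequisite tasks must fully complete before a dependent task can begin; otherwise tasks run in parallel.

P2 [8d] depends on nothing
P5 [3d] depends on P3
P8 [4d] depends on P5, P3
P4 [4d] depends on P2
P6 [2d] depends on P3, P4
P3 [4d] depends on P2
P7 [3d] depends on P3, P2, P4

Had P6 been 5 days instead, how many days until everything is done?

Actual critical path: P2→P3→P5→P8 = 8+4+3+4 = 19 ⇒ 19 days.
The longest path through P6 is only 14 days, so P6 has float 5.
The critical path is still P2→P3→P5→P8; finish is now 19 days.

19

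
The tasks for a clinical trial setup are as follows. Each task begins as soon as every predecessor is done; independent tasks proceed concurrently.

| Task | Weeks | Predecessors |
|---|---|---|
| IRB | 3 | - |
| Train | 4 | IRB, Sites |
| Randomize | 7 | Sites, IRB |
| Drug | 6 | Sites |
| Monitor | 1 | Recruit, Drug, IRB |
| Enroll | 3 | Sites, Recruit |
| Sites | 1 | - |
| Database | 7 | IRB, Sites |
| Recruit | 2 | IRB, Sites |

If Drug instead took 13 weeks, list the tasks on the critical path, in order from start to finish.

Baseline: IRB→Randomize = 3+7 = 10 → 10 weeks.
Drug is off the critical path — its longest chain is 8 weeks, giving 2 of slack.
New critical path: Sites→Drug→Monitor = 1+13+1 = 15 ⇒ 15 weeks.

Sites, Drug, Monitor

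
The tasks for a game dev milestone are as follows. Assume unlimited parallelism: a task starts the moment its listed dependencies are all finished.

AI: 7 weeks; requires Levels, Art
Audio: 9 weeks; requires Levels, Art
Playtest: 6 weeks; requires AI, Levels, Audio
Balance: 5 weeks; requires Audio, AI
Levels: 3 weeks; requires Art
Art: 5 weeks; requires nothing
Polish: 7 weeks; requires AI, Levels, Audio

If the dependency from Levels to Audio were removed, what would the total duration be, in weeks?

22

Original critical path: Art→Levels→Audio→Polish = 5+3+9+7 = 24 ⇒ 24 weeks.
Without Levels→Audio, Audio's earliest start moves from 8 to 5.
After: Art→Levels→AI→Polish = 5+3+7+7 = 22 → 22 weeks.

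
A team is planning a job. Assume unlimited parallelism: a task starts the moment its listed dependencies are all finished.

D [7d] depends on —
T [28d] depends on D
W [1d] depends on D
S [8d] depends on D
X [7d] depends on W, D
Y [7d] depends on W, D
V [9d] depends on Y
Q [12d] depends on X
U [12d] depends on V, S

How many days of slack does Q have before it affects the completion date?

9

The longest chain is D→W→Y→V→U = 7+1+7+9+12 = 36; overall finish 36 days.
Q finishes as early as 27 and must finish by 36.
Float = 36 − 27 = 9.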